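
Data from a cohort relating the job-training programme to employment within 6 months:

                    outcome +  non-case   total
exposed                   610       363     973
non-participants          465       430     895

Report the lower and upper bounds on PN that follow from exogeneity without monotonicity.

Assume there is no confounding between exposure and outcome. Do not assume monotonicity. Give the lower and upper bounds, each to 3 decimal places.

0.171 ≤ PN ≤ 0.766

p₁ = P(outcome | exposed) = 610/973 = 0.62693
p₀ = P(outcome | unexposed) = 465/895 = 0.51955
Under exogeneity alone the bounds on PN are max{0,(p₁−p₀)/p₁} ≤ PN ≤ min{1,(1−p₀)/p₁}.
  lower = (p₁ − p₀)/p₁ = 0.10737 / 0.62693 ≈ 0.1713
  upper = min{1, (1 − p₀)/p₁} = 0.48045 / 0.62693 ≈ 0.7664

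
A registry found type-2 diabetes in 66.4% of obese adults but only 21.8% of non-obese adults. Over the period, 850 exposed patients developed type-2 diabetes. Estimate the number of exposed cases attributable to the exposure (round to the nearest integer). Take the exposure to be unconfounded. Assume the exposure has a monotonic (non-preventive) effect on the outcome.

about 571 cases

p₁ = 0.664, p₀ = 0.218.
PN = (p₁ − p₀)/p₁ = (0.664 − 0.218) / 0.664 ≈ 0.67169.
Attributable cases ≈ PN × (exposed cases) = 0.67169 × 850 ≈ 570.93.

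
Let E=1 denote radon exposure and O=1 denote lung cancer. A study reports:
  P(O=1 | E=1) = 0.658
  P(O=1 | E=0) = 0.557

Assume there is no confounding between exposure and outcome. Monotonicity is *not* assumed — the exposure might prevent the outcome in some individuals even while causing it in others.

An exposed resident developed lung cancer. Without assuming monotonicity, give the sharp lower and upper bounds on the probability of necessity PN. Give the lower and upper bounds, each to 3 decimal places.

0.153 ≤ PN ≤ 0.673

Let p₁ = 0.658, p₀ = 0.557.
Under exogeneity alone the bounds on PN are max{0,(p₁−p₀)/p₁} ≤ PN ≤ min{1,(1−p₀)/p₁}.
  lower = (p₁ − p₀)/p₁ = 0.101 / 0.658 ≈ 0.1535
  upper = min{1, (1 − p₀)/p₁} = 0.443 / 0.658 ≈ 0.6733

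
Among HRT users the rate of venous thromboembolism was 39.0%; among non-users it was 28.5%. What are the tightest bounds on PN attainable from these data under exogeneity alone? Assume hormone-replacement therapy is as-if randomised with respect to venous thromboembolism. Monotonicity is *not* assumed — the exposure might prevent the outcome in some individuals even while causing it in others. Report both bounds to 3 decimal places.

0.269 ≤ PN ≤ 1.000

p₁ = 0.39, p₀ = 0.285.
Under exogeneity alone the bounds on PN are max{0,(p₁−p₀)/p₁} ≤ PN ≤ min{1,(1−p₀)/p₁}.
  lower = (p₁ − p₀)/p₁ = 0.105 / 0.39 ≈ 0.2692
  upper = min{1, (1 − p₀)/p₁} = 0.715 / 0.39 ≈ 1.8333 → capped at 1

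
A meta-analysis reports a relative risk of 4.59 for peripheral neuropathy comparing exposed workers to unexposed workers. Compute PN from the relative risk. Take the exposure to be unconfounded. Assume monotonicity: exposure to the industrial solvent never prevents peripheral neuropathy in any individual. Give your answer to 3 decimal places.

Under exogeneity and monotonicity, PN = (RR − 1) / RR = 1 − 1/RR.
PN = (4.59 − 1) / 4.59 = 3.59 / 4.59 ≈ 0.7821

PN ≈ 0.782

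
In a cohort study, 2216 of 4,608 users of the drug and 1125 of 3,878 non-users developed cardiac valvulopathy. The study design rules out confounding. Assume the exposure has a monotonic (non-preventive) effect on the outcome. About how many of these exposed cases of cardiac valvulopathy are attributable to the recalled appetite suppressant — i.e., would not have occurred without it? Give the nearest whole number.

p₁ = P(outcome | exposed) = 2216/4608 = 0.4809
p₀ = P(outcome | unexposed) = 1125/3878 = 0.2901
PN = (p₁ − p₀)/p₁ = (0.4809 − 0.2901) / 0.4809 ≈ 0.39676.
Attributable cases ≈ PN × (exposed cases) = 0.39676 × 2216 ≈ 879.23.

about 879 cases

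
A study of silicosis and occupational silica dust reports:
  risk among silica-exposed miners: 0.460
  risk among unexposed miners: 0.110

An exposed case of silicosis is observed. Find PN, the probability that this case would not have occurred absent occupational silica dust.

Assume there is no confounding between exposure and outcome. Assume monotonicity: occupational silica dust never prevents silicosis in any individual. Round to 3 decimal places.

Let p₁ = 0.46, p₀ = 0.11.
Under exogeneity and monotonicity, PN = (p₁ − p₀) / p₁.
PN = (0.46 − 0.11) / 0.46 = 0.35 / 0.46 ≈ 0.7609

PN ≈ 0.761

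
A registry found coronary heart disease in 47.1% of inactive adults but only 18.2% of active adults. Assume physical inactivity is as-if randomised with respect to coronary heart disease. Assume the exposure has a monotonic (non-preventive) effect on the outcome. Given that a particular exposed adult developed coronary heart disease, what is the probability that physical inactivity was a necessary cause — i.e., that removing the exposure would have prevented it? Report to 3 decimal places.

PN ≈ 0.614

p₁ = 0.471, p₀ = 0.182.
Under exogeneity and monotonicity, PN = (p₁ − p₀) / p₁.
PN = (0.471 − 0.182) / 0.471 = 0.289 / 0.471 ≈ 0.6136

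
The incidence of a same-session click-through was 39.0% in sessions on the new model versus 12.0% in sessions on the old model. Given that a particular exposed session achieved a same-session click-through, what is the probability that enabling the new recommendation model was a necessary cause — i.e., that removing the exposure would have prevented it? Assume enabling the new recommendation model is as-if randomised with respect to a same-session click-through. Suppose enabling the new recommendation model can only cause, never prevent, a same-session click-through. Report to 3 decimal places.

p₁ = 0.39, p₀ = 0.12.
Under exogeneity and monotonicity, PN = (p₁ − p₀) / p₁.
PN = (0.39 − 0.12) / 0.39 = 0.27 / 0.39 ≈ 0.6923

PN ≈ 0.692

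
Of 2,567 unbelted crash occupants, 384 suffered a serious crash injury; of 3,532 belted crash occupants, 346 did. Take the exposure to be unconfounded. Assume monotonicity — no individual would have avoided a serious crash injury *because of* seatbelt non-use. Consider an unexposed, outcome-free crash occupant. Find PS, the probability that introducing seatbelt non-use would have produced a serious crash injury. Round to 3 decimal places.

p₁ = P(outcome | exposed) = 384/2567 = 0.14959
p₀ = P(outcome | unexposed) = 346/3532 = 0.097961
Under exogeneity and monotonicity, PS = (p₁ − p₀) / (1 − p₀).
PS = (0.14959 − 0.097961) / (1 − 0.097961) = 0.051629 / 0.90204 ≈ 0.0572

PS ≈ 0.057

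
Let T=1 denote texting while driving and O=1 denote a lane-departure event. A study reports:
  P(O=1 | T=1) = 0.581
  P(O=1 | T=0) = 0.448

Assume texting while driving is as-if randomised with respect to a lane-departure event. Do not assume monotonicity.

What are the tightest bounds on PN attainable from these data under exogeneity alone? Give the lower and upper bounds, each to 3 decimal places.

Let p₁ = 0.581, p₀ = 0.448.
Under exogeneity alone the bounds on PN are max{0,(p₁−p₀)/p₁} ≤ PN ≤ min{1,(1−p₀)/p₁}.
  lower = (p₁ − p₀)/p₁ = 0.133 / 0.581 ≈ 0.2289
  upper = min{1, (1 − p₀)/p₁} = 0.552 / 0.581 ≈ 0.9501

0.229 ≤ PN ≤ 0.950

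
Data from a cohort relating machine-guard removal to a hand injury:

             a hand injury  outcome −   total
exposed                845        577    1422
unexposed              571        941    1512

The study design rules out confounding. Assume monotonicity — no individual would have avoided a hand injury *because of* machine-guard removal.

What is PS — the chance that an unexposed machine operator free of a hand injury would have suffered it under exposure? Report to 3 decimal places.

p₁ = P(outcome | exposed) = 845/1422 = 0.59423
p₀ = P(outcome | unexposed) = 571/1512 = 0.37765
Under exogeneity and monotonicity, PS = (p₁ − p₀)/(1 − p₀).
PS = (0.59423 − 0.37765) / 0.62235 ≈ 0.3480

PS ≈ 0.348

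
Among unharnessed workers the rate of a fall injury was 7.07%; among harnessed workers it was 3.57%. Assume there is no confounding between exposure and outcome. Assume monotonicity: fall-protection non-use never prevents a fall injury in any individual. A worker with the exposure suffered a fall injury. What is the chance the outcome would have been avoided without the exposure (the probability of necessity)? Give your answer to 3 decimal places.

p₁ = 0.0707, p₀ = 0.0357.
Under exogeneity and monotonicity, PN = (p₁ − p₀) / p₁.
PN = (0.0707 − 0.0357) / 0.0707 = 0.035 / 0.0707 ≈ 0.4950

PN ≈ 0.495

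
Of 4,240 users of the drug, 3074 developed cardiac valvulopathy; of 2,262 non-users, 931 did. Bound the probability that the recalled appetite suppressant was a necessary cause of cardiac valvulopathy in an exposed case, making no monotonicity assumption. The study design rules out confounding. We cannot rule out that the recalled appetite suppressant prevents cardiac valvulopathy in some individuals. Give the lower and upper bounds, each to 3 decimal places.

p₁ = P(outcome | exposed) = 3074/4240 = 0.725
p₀ = P(outcome | unexposed) = 931/2262 = 0.41158
Under exogeneity alone the bounds on PN are max{0,(p₁−p₀)/p₁} ≤ PN ≤ min{1,(1−p₀)/p₁}.
  lower = (p₁ − p₀)/p₁ = 0.31342 / 0.725 ≈ 0.4323
  upper = min{1, (1 − p₀)/p₁} = 0.58842 / 0.725 ≈ 0.8116

0.432 ≤ PN ≤ 0.812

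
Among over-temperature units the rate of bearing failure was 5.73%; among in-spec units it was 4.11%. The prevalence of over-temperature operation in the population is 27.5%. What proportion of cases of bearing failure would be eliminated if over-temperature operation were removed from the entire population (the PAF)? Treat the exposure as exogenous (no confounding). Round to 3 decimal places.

PAF ≈ 0.098

p₁ = 0.0573, p₀ = 0.0411.
Overall risk P(Y=1) = π·p₁ + (1−π)·p₀ = 0.275×0.0573 + 0.725×0.0411 = 0.045555.
Under exogeneity, PAF = [P(Y=1) − p₀] / P(Y=1).
PAF = (0.045555 − 0.0411) / 0.045555 ≈ 0.0978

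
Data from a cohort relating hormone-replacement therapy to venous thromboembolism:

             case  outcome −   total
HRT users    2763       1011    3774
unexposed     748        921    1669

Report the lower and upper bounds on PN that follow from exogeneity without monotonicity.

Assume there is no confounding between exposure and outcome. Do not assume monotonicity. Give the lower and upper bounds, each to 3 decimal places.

0.388 ≤ PN ≤ 0.754

p₁ = P(outcome | exposed) = 2763/3774 = 0.73211
p₀ = P(outcome | unexposed) = 748/1669 = 0.44817
Under exogeneity alone the bounds on PN are max{0,(p₁−p₀)/p₁} ≤ PN ≤ min{1,(1−p₀)/p₁}.
  lower = (p₁ − p₀)/p₁ = 0.28394 / 0.73211 ≈ 0.3878
  upper = min{1, (1 − p₀)/p₁} = 0.55183 / 0.73211 ≈ 0.7537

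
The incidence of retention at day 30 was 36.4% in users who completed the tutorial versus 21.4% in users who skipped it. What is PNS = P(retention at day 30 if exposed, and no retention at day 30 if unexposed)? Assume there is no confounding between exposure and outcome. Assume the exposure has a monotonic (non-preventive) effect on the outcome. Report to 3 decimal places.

PNS ≈ 0.150

p₁ = 0.364, p₀ = 0.214.
Under exogeneity and monotonicity, PNS = p₁ − p₀.
PNS = 0.364 − 0.214 = 0.15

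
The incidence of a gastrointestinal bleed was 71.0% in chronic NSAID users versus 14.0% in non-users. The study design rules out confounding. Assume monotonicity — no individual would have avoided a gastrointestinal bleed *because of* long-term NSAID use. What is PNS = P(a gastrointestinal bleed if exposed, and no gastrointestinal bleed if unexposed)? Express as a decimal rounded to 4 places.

PNS ≈ 0.5700

p₁ = 0.71, p₀ = 0.14.
Under exogeneity and monotonicity, PNS = p₁ − p₀.
PNS = 0.71 − 0.14 = 0.57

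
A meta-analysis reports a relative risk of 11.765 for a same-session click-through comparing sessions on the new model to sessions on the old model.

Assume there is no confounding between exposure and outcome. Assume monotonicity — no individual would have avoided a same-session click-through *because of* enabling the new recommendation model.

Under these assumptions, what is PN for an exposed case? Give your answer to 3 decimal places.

PN ≈ 0.915

Under exogeneity and monotonicity, PN = (RR − 1) / RR = 1 − 1/RR.
PN = (11.765 − 1) / 11.765 = 10.77 / 11.765 ≈ 0.9150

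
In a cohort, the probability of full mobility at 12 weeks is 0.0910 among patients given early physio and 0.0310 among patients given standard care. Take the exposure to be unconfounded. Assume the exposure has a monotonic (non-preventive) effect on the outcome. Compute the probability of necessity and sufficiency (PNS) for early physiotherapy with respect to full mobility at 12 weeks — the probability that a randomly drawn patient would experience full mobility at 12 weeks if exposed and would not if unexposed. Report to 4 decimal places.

PNS ≈ 0.0600

Let p₁ = 0.091, p₀ = 0.031.
Under exogeneity and monotonicity, PNS = p₁ − p₀.
PNS = 0.091 − 0.031 = 0.06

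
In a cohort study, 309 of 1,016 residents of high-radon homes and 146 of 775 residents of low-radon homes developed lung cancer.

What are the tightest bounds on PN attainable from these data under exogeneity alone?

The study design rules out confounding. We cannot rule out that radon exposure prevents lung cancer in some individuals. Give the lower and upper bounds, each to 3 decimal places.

p₁ = P(outcome | exposed) = 309/1016 = 0.30413
p₀ = P(outcome | unexposed) = 146/775 = 0.18839
Under exogeneity alone the bounds on PN are max{0,(p₁−p₀)/p₁} ≤ PN ≤ min{1,(1−p₀)/p₁}.
  lower = (p₁ − p₀)/p₁ = 0.11575 / 0.30413 ≈ 0.3806
  upper = min{1, (1 − p₀)/p₁} = 0.81161 / 0.30413 ≈ 2.6686 → capped at 1

0.381 ≤ PN ≤ 1.000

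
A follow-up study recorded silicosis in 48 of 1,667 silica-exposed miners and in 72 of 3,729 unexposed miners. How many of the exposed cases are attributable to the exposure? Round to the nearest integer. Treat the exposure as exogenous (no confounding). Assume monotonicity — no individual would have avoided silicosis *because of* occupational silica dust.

about 16 cases

p₁ = P(outcome | exposed) = 48/1667 = 0.028794
p₀ = P(outcome | unexposed) = 72/3729 = 0.019308
PN = (p₁ − p₀)/p₁ = (0.028794 − 0.019308) / 0.028794 ≈ 0.32944.
Attributable cases ≈ PN × (exposed cases) = 0.32944 × 48 ≈ 15.81.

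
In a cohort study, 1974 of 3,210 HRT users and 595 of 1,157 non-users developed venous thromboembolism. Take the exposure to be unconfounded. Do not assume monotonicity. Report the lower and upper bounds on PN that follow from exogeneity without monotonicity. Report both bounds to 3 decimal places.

p₁ = P(outcome | exposed) = 1974/3210 = 0.61495
p₀ = P(outcome | unexposed) = 595/1157 = 0.51426
Under exogeneity alone the bounds on PN are max{0,(p₁−p₀)/p₁} ≤ PN ≤ min{1,(1−p₀)/p₁}.
  lower = (p₁ − p₀)/p₁ = 0.10069 / 0.61495 ≈ 0.1637
  upper = min{1, (1 − p₀)/p₁} = 0.48574 / 0.61495 ≈ 0.7899

0.164 ≤ PN ≤ 0.790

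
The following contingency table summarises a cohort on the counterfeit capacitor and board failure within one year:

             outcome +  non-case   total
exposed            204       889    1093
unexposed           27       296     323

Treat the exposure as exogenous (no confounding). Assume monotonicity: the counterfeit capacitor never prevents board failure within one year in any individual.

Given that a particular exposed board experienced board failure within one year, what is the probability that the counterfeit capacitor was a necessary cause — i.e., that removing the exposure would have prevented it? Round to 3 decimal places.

p₁ = P(outcome | exposed) = 204/1093 = 0.18664
p₀ = P(outcome | unexposed) = 27/323 = 0.083591
Under exogeneity and monotonicity, PN = (p₁ − p₀)/p₁.
PN = (0.18664 − 0.083591) / 0.18664 ≈ 0.5521

PN ≈ 0.552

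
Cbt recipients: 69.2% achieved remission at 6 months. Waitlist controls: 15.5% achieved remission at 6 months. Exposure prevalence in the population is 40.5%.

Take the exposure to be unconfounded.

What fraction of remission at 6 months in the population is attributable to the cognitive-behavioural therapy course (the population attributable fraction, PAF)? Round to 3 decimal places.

PAF ≈ 0.584

p₁ = 0.692, p₀ = 0.155.
Overall risk P(Y=1) = π·p₁ + (1−π)·p₀ = 0.405×0.692 + 0.595×0.155 = 0.37249.
Under exogeneity, PAF = [P(Y=1) − p₀] / P(Y=1).
PAF = (0.37249 − 0.155) / 0.37249 ≈ 0.5839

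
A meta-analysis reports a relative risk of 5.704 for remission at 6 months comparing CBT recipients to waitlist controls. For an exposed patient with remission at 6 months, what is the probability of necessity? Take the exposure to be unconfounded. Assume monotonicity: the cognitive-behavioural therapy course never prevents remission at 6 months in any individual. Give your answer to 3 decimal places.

Under exogeneity and monotonicity, PN = (RR − 1) / RR = 1 − 1/RR.
PN = (5.704 − 1) / 5.704 = 4.704 / 5.704 ≈ 0.8247

PN ≈ 0.825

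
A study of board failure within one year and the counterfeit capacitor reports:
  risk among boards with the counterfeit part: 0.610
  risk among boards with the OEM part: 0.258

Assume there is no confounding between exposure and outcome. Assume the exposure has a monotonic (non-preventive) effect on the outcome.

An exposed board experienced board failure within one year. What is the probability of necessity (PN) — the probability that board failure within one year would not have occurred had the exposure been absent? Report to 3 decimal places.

PN ≈ 0.577

Let p₁ = 0.61, p₀ = 0.258.
Under exogeneity and monotonicity, PN = (p₁ − p₀) / p₁.
PN = (0.61 − 0.258) / 0.61 = 0.352 / 0.61 ≈ 0.5770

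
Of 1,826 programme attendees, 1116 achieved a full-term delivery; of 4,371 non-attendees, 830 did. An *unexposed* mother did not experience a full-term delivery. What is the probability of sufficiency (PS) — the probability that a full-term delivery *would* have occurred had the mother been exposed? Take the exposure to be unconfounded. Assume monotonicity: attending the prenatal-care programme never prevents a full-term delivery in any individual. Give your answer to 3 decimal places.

p₁ = P(outcome | exposed) = 1116/1826 = 0.61117
p₀ = P(outcome | unexposed) = 830/4371 = 0.18989
Under exogeneity and monotonicity, PS = (p₁ − p₀) / (1 − p₀).
PS = (0.61117 − 0.18989) / (1 − 0.18989) = 0.42128 / 0.81011 ≈ 0.5200

PS ≈ 0.520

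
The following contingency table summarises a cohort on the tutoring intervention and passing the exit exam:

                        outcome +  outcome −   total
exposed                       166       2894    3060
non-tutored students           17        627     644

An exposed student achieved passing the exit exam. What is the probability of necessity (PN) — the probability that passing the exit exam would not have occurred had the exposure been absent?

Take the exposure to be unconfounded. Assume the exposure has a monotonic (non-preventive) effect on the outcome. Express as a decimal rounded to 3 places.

PN ≈ 0.513

p₁ = P(outcome | exposed) = 166/3060 = 0.054248
p₀ = P(outcome | unexposed) = 17/644 = 0.026398
Under exogeneity and monotonicity, PN = (p₁ − p₀)/p₁.
PN = (0.054248 − 0.026398) / 0.054248 ≈ 0.5134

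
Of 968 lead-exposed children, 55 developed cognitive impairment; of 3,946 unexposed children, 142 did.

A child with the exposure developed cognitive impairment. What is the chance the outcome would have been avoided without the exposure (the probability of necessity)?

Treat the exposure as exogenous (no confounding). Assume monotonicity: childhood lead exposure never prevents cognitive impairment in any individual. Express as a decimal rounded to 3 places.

p₁ = P(outcome | exposed) = 55/968 = 0.056818
p₀ = P(outcome | unexposed) = 142/3946 = 0.035986
Under exogeneity and monotonicity, PN = (p₁ − p₀) / p₁.
PN = (0.056818 − 0.035986) / 0.056818 = 0.020832 / 0.056818 ≈ 0.3666

PN ≈ 0.367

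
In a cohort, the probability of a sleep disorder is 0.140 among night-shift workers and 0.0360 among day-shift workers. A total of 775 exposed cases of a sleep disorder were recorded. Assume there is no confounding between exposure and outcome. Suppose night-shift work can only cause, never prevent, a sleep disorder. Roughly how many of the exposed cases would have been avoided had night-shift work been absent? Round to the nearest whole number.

Let p₁ = 0.14, p₀ = 0.036.
PN = (p₁ − p₀)/p₁ = (0.14 − 0.036) / 0.14 ≈ 0.74286.
Attributable cases ≈ PN × (exposed cases) = 0.74286 × 775 ≈ 575.71.

about 576 cases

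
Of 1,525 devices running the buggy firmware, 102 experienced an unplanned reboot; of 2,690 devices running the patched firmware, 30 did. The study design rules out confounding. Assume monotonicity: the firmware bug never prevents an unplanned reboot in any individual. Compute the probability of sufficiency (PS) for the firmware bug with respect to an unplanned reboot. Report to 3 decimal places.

PS ≈ 0.056

p₁ = P(outcome | exposed) = 102/1525 = 0.066885
p₀ = P(outcome | unexposed) = 30/2690 = 0.011152
Under exogeneity and monotonicity, PS = (p₁ − p₀) / (1 − p₀).
PS = (0.066885 − 0.011152) / (1 − 0.011152) = 0.055733 / 0.98885 ≈ 0.0564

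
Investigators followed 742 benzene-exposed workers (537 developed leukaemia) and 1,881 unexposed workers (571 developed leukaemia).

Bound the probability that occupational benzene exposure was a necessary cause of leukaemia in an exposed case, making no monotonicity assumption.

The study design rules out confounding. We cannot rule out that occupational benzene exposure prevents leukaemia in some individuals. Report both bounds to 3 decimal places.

0.581 ≤ PN ≤ 0.962

p₁ = P(outcome | exposed) = 537/742 = 0.72372
p₀ = P(outcome | unexposed) = 571/1881 = 0.30356
Under exogeneity alone the bounds on PN are max{0,(p₁−p₀)/p₁} ≤ PN ≤ min{1,(1−p₀)/p₁}.
  lower = (p₁ − p₀)/p₁ = 0.42016 / 0.72372 ≈ 0.5806
  upper = min{1, (1 − p₀)/p₁} = 0.69644 / 0.72372 ≈ 0.9623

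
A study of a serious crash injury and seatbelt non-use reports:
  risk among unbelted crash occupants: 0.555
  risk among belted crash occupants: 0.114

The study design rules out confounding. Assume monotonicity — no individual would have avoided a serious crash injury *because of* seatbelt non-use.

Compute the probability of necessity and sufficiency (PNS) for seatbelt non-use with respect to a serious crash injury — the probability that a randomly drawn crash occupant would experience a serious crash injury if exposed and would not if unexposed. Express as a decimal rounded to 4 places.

Let p₁ = 0.555, p₀ = 0.114.
Under exogeneity and monotonicity, PNS = p₁ − p₀.
PNS = 0.555 − 0.114 = 0.441

PNS ≈ 0.4410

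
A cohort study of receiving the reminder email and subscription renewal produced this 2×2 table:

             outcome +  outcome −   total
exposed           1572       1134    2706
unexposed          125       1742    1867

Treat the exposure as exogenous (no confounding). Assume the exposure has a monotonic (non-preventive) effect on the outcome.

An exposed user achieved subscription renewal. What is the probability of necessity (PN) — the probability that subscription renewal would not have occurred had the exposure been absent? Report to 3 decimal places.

PN ≈ 0.885

p₁ = P(outcome | exposed) = 1572/2706 = 0.58093
p₀ = P(outcome | unexposed) = 125/1867 = 0.066952
Under exogeneity and monotonicity, PN = (p₁ − p₀)/p₁.
PN = (0.58093 − 0.066952) / 0.58093 ≈ 0.8847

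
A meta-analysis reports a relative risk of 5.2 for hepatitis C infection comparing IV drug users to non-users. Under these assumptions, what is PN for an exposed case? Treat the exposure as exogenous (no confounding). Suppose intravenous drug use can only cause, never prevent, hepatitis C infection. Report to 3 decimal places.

PN ≈ 0.808

Under exogeneity and monotonicity, PN = (RR − 1) / RR = 1 − 1/RR.
PN = (5.2 − 1) / 5.2 = 4.2 / 5.2 ≈ 0.8077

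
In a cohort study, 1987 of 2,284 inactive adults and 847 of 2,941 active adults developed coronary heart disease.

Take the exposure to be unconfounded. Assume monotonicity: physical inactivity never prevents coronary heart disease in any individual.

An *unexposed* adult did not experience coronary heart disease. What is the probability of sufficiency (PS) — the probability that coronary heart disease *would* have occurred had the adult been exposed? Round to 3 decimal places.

PS ≈ 0.817

p₁ = P(outcome | exposed) = 1987/2284 = 0.86996
p₀ = P(outcome | unexposed) = 847/2941 = 0.288
Under exogeneity and monotonicity, PS = (p₁ − p₀) / (1 − p₀).
PS = (0.86996 − 0.288) / (1 − 0.288) = 0.58197 / 0.712 ≈ 0.8174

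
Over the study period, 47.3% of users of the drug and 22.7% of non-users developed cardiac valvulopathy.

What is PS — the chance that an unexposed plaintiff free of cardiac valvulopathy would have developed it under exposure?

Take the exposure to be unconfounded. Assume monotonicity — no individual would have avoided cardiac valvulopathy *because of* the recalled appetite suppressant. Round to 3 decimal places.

PS ≈ 0.318

p₁ = 0.473, p₀ = 0.227.
Under exogeneity and monotonicity, PS = (p₁ − p₀) / (1 − p₀).
PS = (0.473 − 0.227) / (1 − 0.227) = 0.246 / 0.773 ≈ 0.3182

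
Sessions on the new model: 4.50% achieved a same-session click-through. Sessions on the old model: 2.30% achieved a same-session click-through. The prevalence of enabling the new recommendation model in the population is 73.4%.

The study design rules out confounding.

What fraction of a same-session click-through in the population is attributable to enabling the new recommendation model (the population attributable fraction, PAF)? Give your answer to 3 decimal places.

PAF ≈ 0.412

p₁ = 0.045, p₀ = 0.023.
Overall risk P(Y=1) = π·p₁ + (1−π)·p₀ = 0.734×0.045 + 0.266×0.023 = 0.039148.
Under exogeneity, PAF = [P(Y=1) − p₀] / P(Y=1).
PAF = (0.039148 − 0.023) / 0.039148 ≈ 0.4125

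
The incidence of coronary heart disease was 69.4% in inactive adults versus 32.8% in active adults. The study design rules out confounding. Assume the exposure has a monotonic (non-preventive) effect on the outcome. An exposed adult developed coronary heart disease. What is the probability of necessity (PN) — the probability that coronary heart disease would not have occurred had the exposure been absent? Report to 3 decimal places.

PN ≈ 0.527

p₁ = 0.694, p₀ = 0.328.
Under exogeneity and monotonicity, PN = (p₁ − p₀) / p₁.
PN = (0.694 − 0.328) / 0.694 = 0.366 / 0.694 ≈ 0.5274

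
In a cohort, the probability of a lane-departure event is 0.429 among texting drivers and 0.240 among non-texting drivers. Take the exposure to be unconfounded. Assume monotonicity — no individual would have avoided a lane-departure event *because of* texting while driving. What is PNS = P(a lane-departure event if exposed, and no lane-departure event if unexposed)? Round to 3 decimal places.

Let p₁ = 0.429, p₀ = 0.24.
Under exogeneity and monotonicity, PNS = p₁ − p₀.
PNS = 0.429 − 0.24 = 0.189

PNS ≈ 0.189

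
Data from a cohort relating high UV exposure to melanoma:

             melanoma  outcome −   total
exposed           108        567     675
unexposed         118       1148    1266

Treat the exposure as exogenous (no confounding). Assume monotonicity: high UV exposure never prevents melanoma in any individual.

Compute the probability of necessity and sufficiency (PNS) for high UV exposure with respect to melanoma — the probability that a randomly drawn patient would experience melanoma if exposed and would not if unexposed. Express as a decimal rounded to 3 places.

PNS ≈ 0.067

p₁ = P(outcome | exposed) = 108/675 = 0.16
p₀ = P(outcome | unexposed) = 118/1266 = 0.093207
Under exogeneity and monotonicity, PNS = p₁ − p₀.
PNS = 0.16 − 0.093207 = 0.066793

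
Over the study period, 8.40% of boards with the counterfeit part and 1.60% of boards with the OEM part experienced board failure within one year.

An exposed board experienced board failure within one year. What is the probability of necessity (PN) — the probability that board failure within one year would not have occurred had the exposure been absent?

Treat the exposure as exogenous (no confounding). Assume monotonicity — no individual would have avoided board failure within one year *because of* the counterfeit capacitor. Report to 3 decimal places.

p₁ = 0.084, p₀ = 0.016.
Under exogeneity and monotonicity, PN = (p₁ − p₀) / p₁.
PN = (0.084 − 0.016) / 0.084 = 0.068 / 0.084 ≈ 0.8095

PN ≈ 0.810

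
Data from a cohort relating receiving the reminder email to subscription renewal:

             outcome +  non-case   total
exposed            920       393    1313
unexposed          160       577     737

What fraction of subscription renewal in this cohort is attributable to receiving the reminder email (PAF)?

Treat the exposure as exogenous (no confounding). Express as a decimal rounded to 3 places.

p₁ = P(outcome | exposed) = 920/1313 = 0.70069
p₀ = P(outcome | unexposed) = 160/737 = 0.2171
Exposure prevalence π = 1313/2050 = 0.64049; overall risk P(Y=1) = 0.52683.
Under exogeneity, PAF = [P(Y=1) − p₀]/P(Y=1).
PAF = (0.52683 − 0.2171) / 0.52683 ≈ 0.5879

PAF ≈ 0.588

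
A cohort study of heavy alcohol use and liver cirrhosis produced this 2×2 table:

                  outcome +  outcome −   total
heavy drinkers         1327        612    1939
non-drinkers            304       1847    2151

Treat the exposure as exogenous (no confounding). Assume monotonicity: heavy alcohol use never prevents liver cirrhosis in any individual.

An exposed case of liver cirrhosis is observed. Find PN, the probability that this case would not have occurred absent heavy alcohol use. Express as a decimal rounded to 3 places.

p₁ = P(outcome | exposed) = 1327/1939 = 0.68437
p₀ = P(outcome | unexposed) = 304/2151 = 0.14133
Under exogeneity and monotonicity, PN = (p₁ − p₀)/p₁.
PN = (0.68437 − 0.14133) / 0.68437 ≈ 0.7935

PN ≈ 0.793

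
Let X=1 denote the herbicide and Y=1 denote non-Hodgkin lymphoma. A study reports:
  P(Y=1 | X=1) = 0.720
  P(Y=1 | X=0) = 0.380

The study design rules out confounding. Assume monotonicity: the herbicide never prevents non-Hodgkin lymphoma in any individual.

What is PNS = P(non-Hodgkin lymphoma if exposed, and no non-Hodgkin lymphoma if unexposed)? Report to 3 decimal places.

PNS ≈ 0.340

Let p₁ = 0.72, p₀ = 0.38.
Under exogeneity and monotonicity, PNS = p₁ − p₀.
PNS = 0.72 − 0.38 = 0.34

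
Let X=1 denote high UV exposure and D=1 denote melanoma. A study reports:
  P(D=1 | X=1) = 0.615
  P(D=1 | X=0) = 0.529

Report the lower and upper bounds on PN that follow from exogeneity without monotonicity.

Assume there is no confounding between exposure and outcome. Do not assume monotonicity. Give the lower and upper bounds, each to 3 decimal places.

Let p₁ = 0.615, p₀ = 0.529.
Under exogeneity alone the bounds on PN are max{0,(p₁−p₀)/p₁} ≤ PN ≤ min{1,(1−p₀)/p₁}.
  lower = (p₁ − p₀)/p₁ = 0.086 / 0.615 ≈ 0.1398
  upper = min{1, (1 − p₀)/p₁} = 0.471 / 0.615 ≈ 0.7659

0.140 ≤ PN ≤ 0.766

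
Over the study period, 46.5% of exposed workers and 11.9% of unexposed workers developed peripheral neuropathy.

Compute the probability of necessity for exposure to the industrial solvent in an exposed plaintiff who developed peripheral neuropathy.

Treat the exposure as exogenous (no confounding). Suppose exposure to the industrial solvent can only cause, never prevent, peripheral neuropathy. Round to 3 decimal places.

p₁ = 0.465, p₀ = 0.119.
Under exogeneity and monotonicity, PN = (p₁ − p₀) / p₁.
PN = (0.465 − 0.119) / 0.465 = 0.346 / 0.465 ≈ 0.7441

PN ≈ 0.744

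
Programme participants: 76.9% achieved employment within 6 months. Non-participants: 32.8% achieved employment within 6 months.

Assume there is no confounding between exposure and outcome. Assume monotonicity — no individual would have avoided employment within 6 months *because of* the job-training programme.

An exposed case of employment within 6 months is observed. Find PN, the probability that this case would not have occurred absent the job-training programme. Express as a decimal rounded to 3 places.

PN ≈ 0.573

p₁ = 0.769, p₀ = 0.328.
Under exogeneity and monotonicity, PN = (p₁ − p₀) / p₁.
PN = (0.769 − 0.328) / 0.769 = 0.441 / 0.769 ≈ 0.5735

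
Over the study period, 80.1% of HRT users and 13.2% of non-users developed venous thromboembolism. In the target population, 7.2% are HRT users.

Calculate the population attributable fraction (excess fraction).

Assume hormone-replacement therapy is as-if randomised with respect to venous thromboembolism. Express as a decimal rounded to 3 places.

PAF ≈ 0.267

p₁ = 0.801, p₀ = 0.132.
Overall risk P(Y=1) = π·p₁ + (1−π)·p₀ = 0.072×0.801 + 0.928×0.132 = 0.18017.
Under exogeneity, PAF = [P(Y=1) − p₀] / P(Y=1).
PAF = (0.18017 − 0.132) / 0.18017 ≈ 0.2674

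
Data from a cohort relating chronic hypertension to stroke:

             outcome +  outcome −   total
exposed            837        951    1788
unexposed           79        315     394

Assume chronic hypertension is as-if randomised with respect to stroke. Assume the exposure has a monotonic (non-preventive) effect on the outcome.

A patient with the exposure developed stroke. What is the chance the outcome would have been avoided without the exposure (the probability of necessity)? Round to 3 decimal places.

PN ≈ 0.572

p₁ = P(outcome | exposed) = 837/1788 = 0.46812
p₀ = P(outcome | unexposed) = 79/394 = 0.20051
Under exogeneity and monotonicity, PN = (p₁ − p₀)/p₁.
PN = (0.46812 − 0.20051) / 0.46812 ≈ 0.5717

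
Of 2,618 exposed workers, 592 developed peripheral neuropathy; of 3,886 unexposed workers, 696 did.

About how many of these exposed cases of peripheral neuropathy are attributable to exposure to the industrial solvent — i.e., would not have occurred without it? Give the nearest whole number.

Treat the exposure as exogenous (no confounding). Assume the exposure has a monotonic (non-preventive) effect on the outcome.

p₁ = P(outcome | exposed) = 592/2618 = 0.22613
p₀ = P(outcome | unexposed) = 696/3886 = 0.1791
PN = (p₁ − p₀)/p₁ = (0.22613 − 0.1791) / 0.22613 ≈ 0.20795.
Attributable cases ≈ PN × (exposed cases) = 0.20795 × 592 ≈ 123.10.

about 123 cases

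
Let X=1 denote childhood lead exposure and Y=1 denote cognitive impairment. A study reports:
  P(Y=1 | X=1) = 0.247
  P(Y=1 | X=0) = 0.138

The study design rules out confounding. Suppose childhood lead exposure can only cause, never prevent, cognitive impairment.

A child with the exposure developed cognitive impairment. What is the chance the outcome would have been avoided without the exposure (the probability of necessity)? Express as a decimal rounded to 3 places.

PN ≈ 0.441

Let p₁ = 0.247, p₀ = 0.138.
Under exogeneity and monotonicity, PN = (p₁ − p₀) / p₁.
PN = (0.247 − 0.138) / 0.247 = 0.109 / 0.247 ≈ 0.4413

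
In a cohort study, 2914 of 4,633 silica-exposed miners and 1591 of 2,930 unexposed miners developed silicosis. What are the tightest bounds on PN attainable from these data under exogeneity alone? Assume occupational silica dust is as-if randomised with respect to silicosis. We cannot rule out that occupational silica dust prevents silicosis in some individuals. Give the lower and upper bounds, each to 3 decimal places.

p₁ = P(outcome | exposed) = 2914/4633 = 0.62897
p₀ = P(outcome | unexposed) = 1591/2930 = 0.543
Under exogeneity alone the bounds on PN are max{0,(p₁−p₀)/p₁} ≤ PN ≤ min{1,(1−p₀)/p₁}.
  lower = (p₁ − p₀)/p₁ = 0.085963 / 0.62897 ≈ 0.1367
  upper = min{1, (1 − p₀)/p₁} = 0.457 / 0.62897 ≈ 0.7266

0.137 ≤ PN ≤ 0.727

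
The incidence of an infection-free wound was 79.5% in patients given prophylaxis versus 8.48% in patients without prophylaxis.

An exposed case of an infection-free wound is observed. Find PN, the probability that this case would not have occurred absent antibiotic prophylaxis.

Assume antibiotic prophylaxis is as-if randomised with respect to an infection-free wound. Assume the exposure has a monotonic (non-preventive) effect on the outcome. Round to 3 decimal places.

p₁ = 0.795, p₀ = 0.0848.
Under exogeneity and monotonicity, PN = (p₁ − p₀) / p₁.
PN = (0.795 − 0.0848) / 0.795 = 0.7102 / 0.795 ≈ 0.8933

PN ≈ 0.893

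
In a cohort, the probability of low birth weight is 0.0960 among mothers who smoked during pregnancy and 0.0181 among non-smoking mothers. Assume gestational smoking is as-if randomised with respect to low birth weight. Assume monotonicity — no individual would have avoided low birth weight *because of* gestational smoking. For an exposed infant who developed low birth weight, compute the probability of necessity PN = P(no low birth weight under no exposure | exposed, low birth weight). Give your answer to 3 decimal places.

PN ≈ 0.811

Let p₁ = 0.096, p₀ = 0.0181.
Under exogeneity and monotonicity, PN = (p₁ − p₀) / p₁.
PN = (0.096 − 0.0181) / 0.096 = 0.0779 / 0.096 ≈ 0.8115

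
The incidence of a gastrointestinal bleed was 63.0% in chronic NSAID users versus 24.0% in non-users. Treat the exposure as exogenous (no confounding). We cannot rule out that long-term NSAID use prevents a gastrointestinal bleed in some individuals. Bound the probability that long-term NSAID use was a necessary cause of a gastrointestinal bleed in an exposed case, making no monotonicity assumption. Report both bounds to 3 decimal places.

0.619 ≤ PN ≤ 1.000

p₁ = 0.63, p₀ = 0.24.
Under exogeneity alone the bounds on PN are max{0,(p₁−p₀)/p₁} ≤ PN ≤ min{1,(1−p₀)/p₁}.
  lower = (p₁ − p₀)/p₁ = 0.39 / 0.63 ≈ 0.6190
  upper = min{1, (1 − p₀)/p₁} = 0.76 / 0.63 ≈ 1.2063 → capped at 1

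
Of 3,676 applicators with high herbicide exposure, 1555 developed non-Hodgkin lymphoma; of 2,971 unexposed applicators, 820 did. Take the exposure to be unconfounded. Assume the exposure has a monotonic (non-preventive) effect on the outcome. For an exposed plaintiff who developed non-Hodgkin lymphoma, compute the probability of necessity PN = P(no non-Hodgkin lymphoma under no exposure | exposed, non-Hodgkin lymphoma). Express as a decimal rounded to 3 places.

PN ≈ 0.348

p₁ = P(outcome | exposed) = 1555/3676 = 0.42301
p₀ = P(outcome | unexposed) = 820/2971 = 0.276
Under exogeneity and monotonicity, PN = (p₁ − p₀) / p₁.
PN = (0.42301 − 0.276) / 0.42301 = 0.14701 / 0.42301 ≈ 0.3475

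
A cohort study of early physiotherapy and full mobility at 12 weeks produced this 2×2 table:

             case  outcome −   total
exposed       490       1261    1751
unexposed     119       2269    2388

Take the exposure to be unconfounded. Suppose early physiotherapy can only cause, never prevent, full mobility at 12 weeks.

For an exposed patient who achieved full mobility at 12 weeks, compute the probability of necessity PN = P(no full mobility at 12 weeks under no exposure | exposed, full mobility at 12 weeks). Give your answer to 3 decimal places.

p₁ = P(outcome | exposed) = 490/1751 = 0.27984
p₀ = P(outcome | unexposed) = 119/2388 = 0.049832
Under exogeneity and monotonicity, PN = (p₁ − p₀)/p₁.
PN = (0.27984 − 0.049832) / 0.27984 ≈ 0.8219

PN ≈ 0.822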